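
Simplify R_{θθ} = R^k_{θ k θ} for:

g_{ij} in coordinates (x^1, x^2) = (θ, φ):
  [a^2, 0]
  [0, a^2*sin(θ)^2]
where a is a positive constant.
Non-zero Christoffel symbols (Γ^k_{ij} = Γ^k_{ji}):
Γ^θ_{φ φ} = -sin(2*θ)/2
Γ^φ_{θ φ} = 1/tan(θ)
R^θ_{θ θ θ} = 0 (a repeated index in an antisymmetric pair)
R^φ_{θ φ θ} = ∂_φ Γ^φ_{θ θ} - ∂_θ Γ^φ_{θ φ} + Γ^φ_{φ m} Γ^m_{θ θ} - Γ^φ_{θ m} Γ^m_{θ φ}
  = (0) - (-1/sin(θ)^2) + (0) - (1/tan(θ)^2) = 1
R_{θθ} = R^θ_{θ θ θ} + R^φ_{θ φ θ} = (0) + (1) = 1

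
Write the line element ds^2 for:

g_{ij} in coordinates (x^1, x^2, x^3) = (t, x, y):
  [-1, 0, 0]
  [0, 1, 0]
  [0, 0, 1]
ds^2 = g_{ij} dx^i dx^j; only the non-zero components contribute.
ds^2 = -dt^2 + dx^2 + dy^2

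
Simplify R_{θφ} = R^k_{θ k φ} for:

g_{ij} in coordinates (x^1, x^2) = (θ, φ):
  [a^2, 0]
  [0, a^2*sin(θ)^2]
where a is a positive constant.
Non-zero Christoffel symbols (Γ^k_{ij} = Γ^k_{ji}):
Γ^θ_{φ φ} = -sin(2*θ)/2
Γ^φ_{θ φ} = 1/tan(θ)
R^θ_{θ θ φ} = 0 (a repeated index in an antisymmetric pair)
R^φ_{θ φ φ} = 0 (a repeated index in an antisymmetric pair)
R_{θφ} = R^θ_{θ θ φ} + R^φ_{θ φ φ} = (0) + (0) = 0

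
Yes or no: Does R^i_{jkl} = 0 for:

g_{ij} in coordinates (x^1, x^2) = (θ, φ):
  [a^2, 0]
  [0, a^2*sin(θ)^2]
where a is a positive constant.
Non-zero Christoffel symbols:
Γ^θ_{φ φ} = -sin(2*θ)/2
Γ^φ_{θ φ} = 1/tan(θ)
Ricci tensor: R_{θθ} = 1, R_{θφ} = 0, R_{φφ} = sin(θ)^2
The Ricci tensor is non-zero, so the Riemann tensor is non-zero: not flat.
No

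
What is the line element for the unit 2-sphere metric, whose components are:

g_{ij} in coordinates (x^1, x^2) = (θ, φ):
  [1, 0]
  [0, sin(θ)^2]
ds^2 = g_{ij} dx^i dx^j; only the non-zero components contribute.
ds^2 = dθ^2 + sin(θ)^2 dφ^2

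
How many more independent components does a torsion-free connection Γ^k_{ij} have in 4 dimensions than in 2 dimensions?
Independent components in n dimensions: n × n(n+1)/2 = n^2(n+1)/2.
4D: 4 × 10 = 40
2D: 2 × 3 = 6
Difference = 40 - 6 = 34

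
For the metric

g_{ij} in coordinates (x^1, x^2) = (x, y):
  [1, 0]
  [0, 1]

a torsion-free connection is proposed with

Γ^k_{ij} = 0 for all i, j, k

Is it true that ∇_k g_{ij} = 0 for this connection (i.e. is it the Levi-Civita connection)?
Using ∇_k g_{ij} = ∂_k g_{ij} - Γ^m_{ki} g_{mj} - Γ^m_{kj} g_{im}:
e.g. ∇_y g_{xx} = (0) - (0) - (0) = 0
Every component ∇_k g_{ij} vanishes: the connection is metric compatible.
Yes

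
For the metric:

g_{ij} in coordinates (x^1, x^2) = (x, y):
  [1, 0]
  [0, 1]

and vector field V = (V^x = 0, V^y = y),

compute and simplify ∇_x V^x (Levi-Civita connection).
All Christoffel symbols are zero.
∇_x V^x = ∂_x V^x + Γ^x_{x j} V^j
  = (0) + (0)(0) + (0)(y)
  = 0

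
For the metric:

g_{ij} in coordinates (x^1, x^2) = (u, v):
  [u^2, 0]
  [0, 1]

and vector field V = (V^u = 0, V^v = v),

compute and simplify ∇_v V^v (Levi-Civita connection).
Non-zero Christoffel symbols:
Γ^u_{u u} = 1/u
∇_v V^v = ∂_v V^v + Γ^v_{v j} V^j
  = (1) + (0)(0) + (0)(v)
  = 1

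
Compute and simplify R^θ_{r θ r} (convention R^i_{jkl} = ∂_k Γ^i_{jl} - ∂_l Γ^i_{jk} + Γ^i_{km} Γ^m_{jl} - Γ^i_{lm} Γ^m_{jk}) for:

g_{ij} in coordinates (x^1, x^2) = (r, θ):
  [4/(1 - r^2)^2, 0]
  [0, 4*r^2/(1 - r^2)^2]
Non-zero Christoffel symbols (Γ^k_{ij} = Γ^k_{ji}):
Γ^r_{r r} = 2*r/(1 - r^2)
Γ^r_{θ θ} = (r^3 + r)/(r^2 - 1)
Γ^θ_{r θ} = (-r^2 - 1)/(r^3 - r)
R^θ_{r θ r} = ∂_θ Γ^θ_{r r} - ∂_r Γ^θ_{r θ} + Γ^θ_{θ m} Γ^m_{r r} - Γ^θ_{r m} Γ^m_{r θ}
  = (0) - ((r^4 + 4*r^2 - 1)/(r^3 - r)^2) + (2*(r^2 + 1)/(r^2 - 1)^2) - ((r^2 + 1)^2/(r^3 - r)^2) = -4/(r^2 - 1)^2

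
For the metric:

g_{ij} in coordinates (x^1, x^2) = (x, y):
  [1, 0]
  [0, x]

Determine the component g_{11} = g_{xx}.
With x^1 = x, x^2 = y, g_{11} = g_{xx} is the row-1, column-1 entry of the matrix.
g_{11} = 1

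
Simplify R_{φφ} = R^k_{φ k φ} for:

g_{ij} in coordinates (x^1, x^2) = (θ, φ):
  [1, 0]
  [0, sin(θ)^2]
Non-zero Christoffel symbols (Γ^k_{ij} = Γ^k_{ji}):
Γ^θ_{φ φ} = -sin(2*θ)/2
Γ^φ_{θ φ} = 1/tan(θ)
R^θ_{φ θ φ} = ∂_θ Γ^θ_{φ φ} - ∂_φ Γ^θ_{φ θ} + Γ^θ_{θ m} Γ^m_{φ φ} - Γ^θ_{φ m} Γ^m_{φ θ}
  = (-cos(2*θ)) - (0) + (0) - (-cos(θ)^2) = sin(θ)^2
R^φ_{φ φ φ} = 0 (a repeated index in an antisymmetric pair)
R_{φφ} = R^θ_{φ θ φ} + R^φ_{φ φ φ} = (sin(θ)^2) + (0) = sin(θ)^2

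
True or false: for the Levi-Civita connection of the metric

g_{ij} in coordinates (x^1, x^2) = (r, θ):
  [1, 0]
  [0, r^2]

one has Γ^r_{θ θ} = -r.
Γ^r_{θ θ} = (1/2) g^{rr} (∂_θ g_{rθ} + ∂_θ g_{rθ} - ∂_r g_{θθ}) = (1/2)(1)((0) + (0) - (2*r)) = -r
This equals the proposed value -r.
True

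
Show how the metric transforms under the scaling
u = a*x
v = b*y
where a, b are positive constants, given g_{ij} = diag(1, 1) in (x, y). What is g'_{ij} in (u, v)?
Invert the transformation: x = u/a, y = v/b
g'_{ij} = (∂x^k/∂x'^i)(∂x^l/∂x'^j) g_{kl}; with g_{kl} = δ_{kl} this is Σ_k (∂x^k/∂x'^i)(∂x^k/∂x'^j).
Jacobian: ∂x/∂u = 1/a, ∂x/∂v = 0, ∂y/∂u = 0, ∂y/∂v = 1/b
g'_{uu} = (1/a)(1/a) + (0)(0) = 1/a^2
g'_{uv} = (1/a)(0) + (0)(1/b) = 0
g'_{vv} = (0)(0) + (1/b)(1/b) = 1/b^2
g'_{ij} = diag(1/a^2, 1/b^2)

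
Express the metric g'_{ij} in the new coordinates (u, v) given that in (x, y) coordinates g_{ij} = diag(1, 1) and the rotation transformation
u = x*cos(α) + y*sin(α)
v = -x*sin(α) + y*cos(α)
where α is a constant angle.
Invert the transformation: x = u*cos(α) - v*sin(α), y = u*sin(α) + v*cos(α)
g'_{ij} = (∂x^k/∂x'^i)(∂x^l/∂x'^j) g_{kl}; with g_{kl} = δ_{kl} this is Σ_k (∂x^k/∂x'^i)(∂x^k/∂x'^j).
Jacobian: ∂x/∂u = cos(α), ∂x/∂v = -sin(α), ∂y/∂u = sin(α), ∂y/∂v = cos(α)
g'_{uu} = (cos(α))(cos(α)) + (sin(α))(sin(α)) = 1
g'_{uv} = (cos(α))(-sin(α)) + (sin(α))(cos(α)) = 0
g'_{vv} = (-sin(α))(-sin(α)) + (cos(α))(cos(α)) = 1
g'_{ij} = diag(1, 1)
The Euclidean metric is invariant under rotations.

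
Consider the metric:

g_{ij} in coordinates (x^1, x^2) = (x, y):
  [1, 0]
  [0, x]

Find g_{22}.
With x^1 = x, x^2 = y, g_{22} = g_{yy} is the row-2, column-2 entry of the matrix.
g_{22} = x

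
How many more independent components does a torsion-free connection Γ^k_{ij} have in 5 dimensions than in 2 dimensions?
Independent components in n dimensions: n × n(n+1)/2 = n^2(n+1)/2.
5D: 5 × 15 = 75
2D: 2 × 3 = 6
Difference = 75 - 6 = 69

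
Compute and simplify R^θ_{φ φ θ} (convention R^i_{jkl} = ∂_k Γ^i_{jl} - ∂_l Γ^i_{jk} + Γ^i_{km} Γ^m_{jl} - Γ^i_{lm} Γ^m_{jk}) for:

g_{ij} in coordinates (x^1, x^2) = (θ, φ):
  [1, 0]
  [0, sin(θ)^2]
Non-zero Christoffel symbols (Γ^k_{ij} = Γ^k_{ji}):
Γ^θ_{φ φ} = -sin(2*θ)/2
Γ^φ_{θ φ} = 1/tan(θ)
R^θ_{φ φ θ} = ∂_φ Γ^θ_{φ θ} - ∂_θ Γ^θ_{φ φ} + Γ^θ_{φ m} Γ^m_{φ θ} - Γ^θ_{θ m} Γ^m_{φ φ}
  = (0) - (-cos(2*θ)) + (-cos(θ)^2) - (0) = -sin(θ)^2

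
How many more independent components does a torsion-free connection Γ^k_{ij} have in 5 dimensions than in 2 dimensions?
Independent components in n dimensions: n × n(n+1)/2 = n^2(n+1)/2.
5D: 5 × 15 = 75
2D: 2 × 3 = 6
Difference = 75 - 6 = 69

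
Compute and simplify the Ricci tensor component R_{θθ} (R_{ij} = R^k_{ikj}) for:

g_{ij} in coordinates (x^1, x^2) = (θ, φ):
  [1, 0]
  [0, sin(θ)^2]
Non-zero Christoffel symbols (Γ^k_{ij} = Γ^k_{ji}):
Γ^θ_{φ φ} = -sin(2*θ)/2
Γ^φ_{θ φ} = 1/tan(θ)
R^θ_{θ θ θ} = 0 (a repeated index in an antisymmetric pair)
R^φ_{θ φ θ} = ∂_φ Γ^φ_{θ θ} - ∂_θ Γ^φ_{θ φ} + Γ^φ_{φ m} Γ^m_{θ θ} - Γ^φ_{θ m} Γ^m_{θ φ}
  = (0) - (-1/sin(θ)^2) + (0) - (1/tan(θ)^2) = 1
R_{θθ} = R^θ_{θ θ θ} + R^φ_{θ φ θ} = (0) + (1) = 1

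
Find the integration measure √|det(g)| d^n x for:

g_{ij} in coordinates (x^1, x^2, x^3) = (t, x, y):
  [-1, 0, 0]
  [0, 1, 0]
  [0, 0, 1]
det(g) = -1
√|det(g)| = 1
Volume element: dV = 1 dt dx dy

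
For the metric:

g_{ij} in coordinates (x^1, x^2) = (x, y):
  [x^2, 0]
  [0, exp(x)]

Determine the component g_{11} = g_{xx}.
With x^1 = x, x^2 = y, g_{11} = g_{xx} is the row-1, column-1 entry of the matrix.
g_{11} = x^2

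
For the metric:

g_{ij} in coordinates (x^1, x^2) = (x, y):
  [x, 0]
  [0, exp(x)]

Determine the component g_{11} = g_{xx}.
With x^1 = x, x^2 = y, g_{11} = g_{xx} is the row-1, column-1 entry of the matrix.
g_{11} = x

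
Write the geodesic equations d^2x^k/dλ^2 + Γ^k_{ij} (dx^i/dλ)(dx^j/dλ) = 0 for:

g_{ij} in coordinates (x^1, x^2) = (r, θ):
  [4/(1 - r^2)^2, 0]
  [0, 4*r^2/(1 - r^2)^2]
Geodesic equation: d^2x^k/dλ^2 + Γ^k_{ij} (dx^i/dλ)(dx^j/dλ) = 0.
Non-zero Christoffel symbols:
Γ^r_{r r} = 2*r/(1 - r^2)
Γ^r_{θ θ} = (r^3 + r)/(r^2 - 1)
Γ^θ_{r θ} = (-r^2 - 1)/(r^3 - r)
Substituting (the symmetric pair Γ^k_{ij}, Γ^k_{ji} combines into a factor 2):
d^2r/dλ^2 + (2*r/(1 - r^2)) (dr/dλ)^2 + ((r^3 + r)/(r^2 - 1)) (dθ/dλ)^2 = 0
d^2θ/dλ^2 + ((-2*r^2 - 2)/(r^3 - r)) (dr/dλ)(dθ/dλ) = 0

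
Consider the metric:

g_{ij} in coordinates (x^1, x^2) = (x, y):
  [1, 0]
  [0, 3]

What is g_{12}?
With x^1 = x, x^2 = y, g_{12} = g_{xy} is the row-1, column-2 entry of the matrix.
g_{12} = 0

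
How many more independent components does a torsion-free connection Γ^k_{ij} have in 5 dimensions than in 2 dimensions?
Independent components in n dimensions: n × n(n+1)/2 = n^2(n+1)/2.
5D: 5 × 15 = 75
2D: 2 × 3 = 6
Difference = 75 - 6 = 69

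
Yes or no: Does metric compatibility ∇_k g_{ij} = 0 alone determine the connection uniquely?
One also needs vanishing torsion; metric compatibility plus torsion-freeness singles out the Levi-Civita connection.
No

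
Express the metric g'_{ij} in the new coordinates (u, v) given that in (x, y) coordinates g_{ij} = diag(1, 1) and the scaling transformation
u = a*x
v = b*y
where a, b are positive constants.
Invert the transformation: x = u/a, y = v/b
g'_{ij} = (∂x^k/∂x'^i)(∂x^l/∂x'^j) g_{kl}; with g_{kl} = δ_{kl} this is Σ_k (∂x^k/∂x'^i)(∂x^k/∂x'^j).
Jacobian: ∂x/∂u = 1/a, ∂x/∂v = 0, ∂y/∂u = 0, ∂y/∂v = 1/b
g'_{uu} = (1/a)(1/a) + (0)(0) = 1/a^2
g'_{uv} = (1/a)(0) + (0)(1/b) = 0
g'_{vv} = (0)(0) + (1/b)(1/b) = 1/b^2
g'_{ij} = diag(1/a^2, 1/b^2)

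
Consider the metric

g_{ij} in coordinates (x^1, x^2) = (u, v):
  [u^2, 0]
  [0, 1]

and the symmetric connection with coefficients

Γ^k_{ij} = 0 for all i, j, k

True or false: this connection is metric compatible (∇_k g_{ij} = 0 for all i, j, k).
Using ∇_k g_{ij} = ∂_k g_{ij} - Γ^m_{ki} g_{mj} - Γ^m_{kj} g_{im}:
∇_u g_{uu} = (2*u) - (0) - (0) = 2*u ≠ 0
So the connection is not metric compatible (it is not the Levi-Civita connection).
False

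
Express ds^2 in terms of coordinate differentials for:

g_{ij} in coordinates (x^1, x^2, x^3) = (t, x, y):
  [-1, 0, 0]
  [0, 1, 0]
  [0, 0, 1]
ds^2 = g_{ij} dx^i dx^j; only the non-zero components contribute.
ds^2 = -dt^2 + dx^2 + dy^2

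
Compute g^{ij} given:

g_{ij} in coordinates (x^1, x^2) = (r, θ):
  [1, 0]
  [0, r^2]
The metric is diagonal, so g^{ij} is diagonal with entries 1/g_{ii}: diag(1, 1/(r^2)).
g^{ij}:
  [1, 0]
  [0, 1/r^2]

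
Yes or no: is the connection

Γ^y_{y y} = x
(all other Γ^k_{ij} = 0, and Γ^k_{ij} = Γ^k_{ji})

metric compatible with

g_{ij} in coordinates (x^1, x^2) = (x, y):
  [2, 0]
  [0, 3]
Using ∇_k g_{ij} = ∂_k g_{ij} - Γ^m_{ki} g_{mj} - Γ^m_{kj} g_{im}:
∇_y g_{yy} = (0) - (3*x) - (3*x) = -6*x ≠ 0
So the connection is not metric compatible (it is not the Levi-Civita connection).
No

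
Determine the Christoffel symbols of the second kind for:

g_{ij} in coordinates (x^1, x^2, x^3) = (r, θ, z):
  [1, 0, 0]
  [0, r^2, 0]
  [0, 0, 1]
Using Γ^k_{ij} = (1/2) g^{km} (∂_i g_{mj} + ∂_j g_{mi} - ∂_m g_{ij}); the metric is diagonal, so only the m = k term contributes.
Non-zero symbols (using the symmetry Γ^k_{ij} = Γ^k_{ji}):
Γ^r_{θ θ} = (1/2) g^{rr} (∂_θ g_{rθ} + ∂_θ g_{rθ} - ∂_r g_{θθ}) = (1/2)(1)((0) + (0) - (2*r)) = -r
Γ^θ_{r θ} = (1/2) g^{θθ} (∂_r g_{θθ} + ∂_θ g_{θr} - ∂_θ g_{rθ}) = (1/2)(1/r^2)((2*r) + (0) - (0)) = 1/r
All other Christoffel symbols are zero.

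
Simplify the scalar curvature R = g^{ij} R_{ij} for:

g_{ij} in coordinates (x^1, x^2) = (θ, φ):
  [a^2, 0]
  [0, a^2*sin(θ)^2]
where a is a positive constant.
Non-zero Christoffel symbols (Γ^k_{ij} = Γ^k_{ji}):
Γ^θ_{φ φ} = -sin(2*θ)/2
Γ^φ_{θ φ} = 1/tan(θ)
Ricci tensor (R_{ij} = R^k_{ikj}): R_{θθ} = 1, R_{θφ} = 0, R_{φφ} = sin(θ)^2
Inverse metric: g^{θθ} = 1/a^2, g^{φφ} = 1/(a^2*sin(θ)^2)
R = g^{ij} R_{ij} = (1/a^2)(1) + (1/(a^2*sin(θ)^2))(sin(θ)^2) = 2/a^2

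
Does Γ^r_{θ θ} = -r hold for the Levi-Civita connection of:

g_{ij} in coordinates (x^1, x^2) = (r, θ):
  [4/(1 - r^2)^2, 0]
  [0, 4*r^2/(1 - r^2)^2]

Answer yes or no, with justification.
Γ^r_{θ θ} = (1/2) g^{rr} (∂_θ g_{rθ} + ∂_θ g_{rθ} - ∂_r g_{θθ}) = (1/2)((1 - r^2)^2/4)((0) + (0) - (-8*(r^3 + r)/(r^2 - 1)^3)) = (r^3 + r)/(r^2 - 1)
This differs from the proposed value -r.
No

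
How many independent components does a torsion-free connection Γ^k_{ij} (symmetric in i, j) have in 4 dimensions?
Γ^k_{ij} has n choices for the upper index and n(n+1)/2 independent symmetric lower index pairs.
Total = 4 × 4×5/2 = 4 × 10 = 40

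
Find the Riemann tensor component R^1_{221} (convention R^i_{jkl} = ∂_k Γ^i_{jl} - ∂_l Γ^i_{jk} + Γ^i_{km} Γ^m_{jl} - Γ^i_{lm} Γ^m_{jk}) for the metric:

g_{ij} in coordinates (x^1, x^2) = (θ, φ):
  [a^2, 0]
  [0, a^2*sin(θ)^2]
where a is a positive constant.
Non-zero Christoffel symbols (Γ^k_{ij} = Γ^k_{ji}):
Γ^θ_{φ φ} = -sin(2*θ)/2
Γ^φ_{θ φ} = 1/tan(θ)
R^θ_{φ φ θ} = ∂_φ Γ^θ_{φ θ} - ∂_θ Γ^θ_{φ φ} + Γ^θ_{φ m} Γ^m_{φ θ} - Γ^θ_{θ m} Γ^m_{φ φ}
  = (0) - (-cos(2*θ)) + (-cos(θ)^2) - (0) = -sin(θ)^2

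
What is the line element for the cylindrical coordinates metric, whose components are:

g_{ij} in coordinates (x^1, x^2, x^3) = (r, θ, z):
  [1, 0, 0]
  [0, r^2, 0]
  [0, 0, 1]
ds^2 = g_{ij} dx^i dx^j; only the non-zero components contribute.
ds^2 = dr^2 + r^2 dθ^2 + dz^2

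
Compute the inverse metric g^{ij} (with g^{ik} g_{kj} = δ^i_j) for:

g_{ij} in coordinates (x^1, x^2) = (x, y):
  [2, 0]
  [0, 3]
The metric is diagonal, so g^{ij} is diagonal with entries 1/g_{ii}: diag(1/2, 1/3).
g^{ij}:
  [1/2, 0]
  [0, 1/3]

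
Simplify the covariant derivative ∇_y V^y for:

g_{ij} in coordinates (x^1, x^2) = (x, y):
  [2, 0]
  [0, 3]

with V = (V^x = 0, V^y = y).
All Christoffel symbols are zero.
∇_y V^y = ∂_y V^y + Γ^y_{y j} V^j
  = (1) + (0)(0) + (0)(y)
  = 1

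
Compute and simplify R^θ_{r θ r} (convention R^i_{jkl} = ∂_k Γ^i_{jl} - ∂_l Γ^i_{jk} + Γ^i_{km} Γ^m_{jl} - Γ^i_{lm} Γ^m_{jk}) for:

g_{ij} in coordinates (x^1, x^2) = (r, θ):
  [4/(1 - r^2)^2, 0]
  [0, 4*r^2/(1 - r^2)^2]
Non-zero Christoffel symbols (Γ^k_{ij} = Γ^k_{ji}):
Γ^r_{r r} = 2*r/(1 - r^2)
Γ^r_{θ θ} = (r^3 + r)/(r^2 - 1)
Γ^θ_{r θ} = (-r^2 - 1)/(r^3 - r)
R^θ_{r θ r} = ∂_θ Γ^θ_{r r} - ∂_r Γ^θ_{r θ} + Γ^θ_{θ m} Γ^m_{r r} - Γ^θ_{r m} Γ^m_{r θ}
  = (0) - ((r^4 + 4*r^2 - 1)/(r^3 - r)^2) + (2*(r^2 + 1)/(r^2 - 1)^2) - ((r^2 + 1)^2/(r^3 - r)^2) = -4/(r^2 - 1)^2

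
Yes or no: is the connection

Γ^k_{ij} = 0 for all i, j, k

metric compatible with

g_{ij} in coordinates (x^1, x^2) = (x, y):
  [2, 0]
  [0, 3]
Using ∇_k g_{ij} = ∂_k g_{ij} - Γ^m_{ki} g_{mj} - Γ^m_{kj} g_{im}:
e.g. ∇_y g_{xy} = (0) - (0) - (0) = 0
Every component ∇_k g_{ij} vanishes: the connection is metric compatible.
Yes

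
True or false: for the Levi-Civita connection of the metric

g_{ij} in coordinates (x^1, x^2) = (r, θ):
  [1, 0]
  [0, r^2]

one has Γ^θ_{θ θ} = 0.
Γ^θ_{θ θ} = (1/2) g^{θθ} (∂_θ g_{θθ} + ∂_θ g_{θθ} - ∂_θ g_{θθ}) = (1/2)(1/r^2)((0) + (0) - (0)) = 0
This equals the proposed value 0.
True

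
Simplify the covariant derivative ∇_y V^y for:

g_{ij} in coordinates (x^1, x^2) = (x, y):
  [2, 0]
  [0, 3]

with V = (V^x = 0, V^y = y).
All Christoffel symbols are zero.
∇_y V^y = ∂_y V^y + Γ^y_{y j} V^j
  = (1) + (0)(0) + (0)(y)
  = 1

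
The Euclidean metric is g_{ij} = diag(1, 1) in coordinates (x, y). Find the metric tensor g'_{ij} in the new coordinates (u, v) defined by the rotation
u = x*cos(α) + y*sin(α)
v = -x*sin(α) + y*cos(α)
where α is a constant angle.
Invert the transformation: x = u*cos(α) - v*sin(α), y = u*sin(α) + v*cos(α)
g'_{ij} = (∂x^k/∂x'^i)(∂x^l/∂x'^j) g_{kl}; with g_{kl} = δ_{kl} this is Σ_k (∂x^k/∂x'^i)(∂x^k/∂x'^j).
Jacobian: ∂x/∂u = cos(α), ∂x/∂v = -sin(α), ∂y/∂u = sin(α), ∂y/∂v = cos(α)
g'_{uu} = (cos(α))(cos(α)) + (sin(α))(sin(α)) = 1
g'_{uv} = (cos(α))(-sin(α)) + (sin(α))(cos(α)) = 0
g'_{vv} = (-sin(α))(-sin(α)) + (cos(α))(cos(α)) = 1
g'_{ij} = diag(1, 1)
The Euclidean metric is invariant under rotations.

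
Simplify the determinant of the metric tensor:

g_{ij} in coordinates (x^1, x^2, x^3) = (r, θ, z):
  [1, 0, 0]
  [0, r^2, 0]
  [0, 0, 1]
Diagonal metric: det(g) = g_{11}·g_{22}·g_{33}
= (1)·(r^2)·(1)
det(g) = r^2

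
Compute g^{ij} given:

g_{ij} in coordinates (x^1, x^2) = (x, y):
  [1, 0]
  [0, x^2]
The metric is diagonal, so g^{ij} is diagonal with entries 1/g_{ii}: diag(1, 1/(x^2)).
g^{ij}:
  [1, 0]
  [0, 1/x^2]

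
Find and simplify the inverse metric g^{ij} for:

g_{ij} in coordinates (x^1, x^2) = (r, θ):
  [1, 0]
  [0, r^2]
The metric is diagonal, so g^{ij} is diagonal with entries 1/g_{ii}: diag(1, 1/(r^2)).
g^{ij}:
  [1, 0]
  [0, 1/r^2]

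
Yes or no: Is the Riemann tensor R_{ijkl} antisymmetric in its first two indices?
R_{ijkl} = -R_{jikl} (follows from metric compatibility).
Yes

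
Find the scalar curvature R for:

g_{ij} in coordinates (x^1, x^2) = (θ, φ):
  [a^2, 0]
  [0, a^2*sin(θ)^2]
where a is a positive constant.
Non-zero Christoffel symbols (Γ^k_{ij} = Γ^k_{ji}):
Γ^θ_{φ φ} = -sin(2*θ)/2
Γ^φ_{θ φ} = 1/tan(θ)
Ricci tensor (R_{ij} = R^k_{ikj}): R_{θθ} = 1, R_{θφ} = 0, R_{φφ} = sin(θ)^2
Inverse metric: g^{θθ} = 1/a^2, g^{φφ} = 1/(a^2*sin(θ)^2)
R = g^{ij} R_{ij} = (1/a^2)(1) + (1/(a^2*sin(θ)^2))(sin(θ)^2) = 2/a^2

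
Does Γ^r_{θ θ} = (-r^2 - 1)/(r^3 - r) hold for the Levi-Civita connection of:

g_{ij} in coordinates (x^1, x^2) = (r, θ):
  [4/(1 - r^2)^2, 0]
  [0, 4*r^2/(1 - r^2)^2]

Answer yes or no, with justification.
Γ^r_{θ θ} = (1/2) g^{rr} (∂_θ g_{rθ} + ∂_θ g_{rθ} - ∂_r g_{θθ}) = (1/2)((1 - r^2)^2/4)((0) + (0) - (-8*(r^3 + r)/(r^2 - 1)^3)) = (r^3 + r)/(r^2 - 1)
This differs from the proposed value (-r^2 - 1)/(r^3 - r).
No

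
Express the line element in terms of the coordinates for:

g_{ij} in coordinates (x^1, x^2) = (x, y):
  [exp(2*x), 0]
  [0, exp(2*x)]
ds^2 = g_{ij} dx^i dx^j; only the non-zero components contribute.
ds^2 = exp(2*x) dx^2 + exp(2*x) dy^2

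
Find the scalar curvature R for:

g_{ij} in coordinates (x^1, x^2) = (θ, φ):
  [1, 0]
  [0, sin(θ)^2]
Non-zero Christoffel symbols (Γ^k_{ij} = Γ^k_{ji}):
Γ^θ_{φ φ} = -sin(2*θ)/2
Γ^φ_{θ φ} = 1/tan(θ)
Ricci tensor (R_{ij} = R^k_{ikj}): R_{θθ} = 1, R_{θφ} = 0, R_{φφ} = sin(θ)^2
Inverse metric: g^{θθ} = 1, g^{φφ} = 1/sin(θ)^2
R = g^{ij} R_{ij} = (1)(1) + (1/sin(θ)^2)(sin(θ)^2) = 2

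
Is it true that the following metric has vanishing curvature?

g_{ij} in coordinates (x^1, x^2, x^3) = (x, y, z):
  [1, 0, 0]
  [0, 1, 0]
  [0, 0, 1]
All metric components are constant, so every Christoffel symbol vanishes and R^i_{jkl} = 0.
Yes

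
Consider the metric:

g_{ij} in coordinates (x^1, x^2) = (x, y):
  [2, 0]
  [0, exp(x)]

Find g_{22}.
With x^1 = x, x^2 = y, g_{22} = g_{yy} is the row-2, column-2 entry of the matrix.
g_{22} = exp(x)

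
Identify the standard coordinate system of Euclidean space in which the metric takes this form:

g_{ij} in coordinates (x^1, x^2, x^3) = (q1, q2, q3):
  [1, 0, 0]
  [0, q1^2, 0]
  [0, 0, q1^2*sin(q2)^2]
The line element ds^2 = dq1^2 + q1^2 dq2^2 + q1^2 sin(q2)^2 dq3^2 is dr^2 + r^2 dθ^2 + r^2 sin(θ)^2 dφ^2 with q1 = r, q2 = θ, q3 = φ.
spherical coordinates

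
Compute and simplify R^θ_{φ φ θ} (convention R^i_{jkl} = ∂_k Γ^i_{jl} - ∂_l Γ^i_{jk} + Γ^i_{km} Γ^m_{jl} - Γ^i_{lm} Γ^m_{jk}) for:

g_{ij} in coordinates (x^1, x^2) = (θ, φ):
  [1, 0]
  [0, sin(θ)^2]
Non-zero Christoffel symbols (Γ^k_{ij} = Γ^k_{ji}):
Γ^θ_{φ φ} = -sin(2*θ)/2
Γ^φ_{θ φ} = 1/tan(θ)
R^θ_{φ φ θ} = ∂_φ Γ^θ_{φ θ} - ∂_θ Γ^θ_{φ φ} + Γ^θ_{φ m} Γ^m_{φ θ} - Γ^θ_{θ m} Γ^m_{φ φ}
  = (0) - (-cos(2*θ)) + (-cos(θ)^2) - (0) = -sin(θ)^2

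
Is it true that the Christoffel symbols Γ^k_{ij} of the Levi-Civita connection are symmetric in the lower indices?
The Levi-Civita connection is torsion-free, which is exactly Γ^k_{ij} = Γ^k_{ji}.
Yes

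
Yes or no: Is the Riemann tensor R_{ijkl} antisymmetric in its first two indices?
R_{ijkl} = -R_{jikl} (follows from metric compatibility).
Yes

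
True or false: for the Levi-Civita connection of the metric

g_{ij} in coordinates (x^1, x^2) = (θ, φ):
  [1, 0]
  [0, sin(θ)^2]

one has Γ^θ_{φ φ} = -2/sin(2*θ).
Γ^θ_{φ φ} = (1/2) g^{θθ} (∂_φ g_{θφ} + ∂_φ g_{θφ} - ∂_θ g_{φφ}) = (1/2)(1)((0) + (0) - (sin(2*θ))) = -sin(2*θ)/2
This differs from the proposed value -2/sin(2*θ).
False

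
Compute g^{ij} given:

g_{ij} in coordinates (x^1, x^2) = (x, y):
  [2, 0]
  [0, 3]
The metric is diagonal, so g^{ij} is diagonal with entries 1/g_{ii}: diag(1/2, 1/3).
g^{ij}:
  [1/2, 0]
  [0, 1/3]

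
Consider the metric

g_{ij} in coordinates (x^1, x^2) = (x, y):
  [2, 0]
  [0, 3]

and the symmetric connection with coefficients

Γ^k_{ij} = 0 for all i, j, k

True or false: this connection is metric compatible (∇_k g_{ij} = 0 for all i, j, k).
Using ∇_k g_{ij} = ∂_k g_{ij} - Γ^m_{ki} g_{mj} - Γ^m_{kj} g_{im}:
e.g. ∇_y g_{yy} = (0) - (0) - (0) = 0
Every component ∇_k g_{ij} vanishes: the connection is metric compatible.
True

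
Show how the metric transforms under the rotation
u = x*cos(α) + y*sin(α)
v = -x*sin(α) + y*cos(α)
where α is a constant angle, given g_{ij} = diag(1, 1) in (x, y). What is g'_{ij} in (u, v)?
Invert the transformation: x = u*cos(α) - v*sin(α), y = u*sin(α) + v*cos(α)
g'_{ij} = (∂x^k/∂x'^i)(∂x^l/∂x'^j) g_{kl}; with g_{kl} = δ_{kl} this is Σ_k (∂x^k/∂x'^i)(∂x^k/∂x'^j).
Jacobian: ∂x/∂u = cos(α), ∂x/∂v = -sin(α), ∂y/∂u = sin(α), ∂y/∂v = cos(α)
g'_{uu} = (cos(α))(cos(α)) + (sin(α))(sin(α)) = 1
g'_{uv} = (cos(α))(-sin(α)) + (sin(α))(cos(α)) = 0
g'_{vv} = (-sin(α))(-sin(α)) + (cos(α))(cos(α)) = 1
g'_{ij} = diag(1, 1)
The Euclidean metric is invariant under rotations.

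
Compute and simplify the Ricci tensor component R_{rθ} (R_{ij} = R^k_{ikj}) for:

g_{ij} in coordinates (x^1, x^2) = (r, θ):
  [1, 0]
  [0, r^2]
Non-zero Christoffel symbols (Γ^k_{ij} = Γ^k_{ji}):
Γ^r_{θ θ} = -r
Γ^θ_{r θ} = 1/r
R^r_{r r θ} = 0 (a repeated index in an antisymmetric pair)
R^θ_{r θ θ} = 0 (a repeated index in an antisymmetric pair)
R_{rθ} = R^r_{r r θ} + R^θ_{r θ θ} = (0) + (0) = 0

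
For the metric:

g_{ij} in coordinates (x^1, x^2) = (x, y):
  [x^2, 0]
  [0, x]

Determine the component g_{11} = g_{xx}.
With x^1 = x, x^2 = y, g_{11} = g_{xx} is the row-1, column-1 entry of the matrix.
g_{11} = x^2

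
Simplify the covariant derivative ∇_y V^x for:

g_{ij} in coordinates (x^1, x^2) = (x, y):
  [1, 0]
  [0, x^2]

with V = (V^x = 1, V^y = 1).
Non-zero Christoffel symbols:
Γ^x_{y y} = -x
Γ^y_{x y} = 1/x
∇_y V^x = ∂_y V^x + Γ^x_{y j} V^j
  = (0) + (0)(1) + (-x)(1)
  = -x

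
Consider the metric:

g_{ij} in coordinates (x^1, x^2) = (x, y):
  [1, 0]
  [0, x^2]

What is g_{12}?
With x^1 = x, x^2 = y, g_{12} = g_{xy} is the row-1, column-2 entry of the matrix.
g_{12} = 0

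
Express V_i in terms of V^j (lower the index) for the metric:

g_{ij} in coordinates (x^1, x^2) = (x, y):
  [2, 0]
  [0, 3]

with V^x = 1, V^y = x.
V_i = g_{ij} V^j:
V_x = (2)(1) + (0)(x) = 2
V_y = (0)(1) + (3)(x) = 3*x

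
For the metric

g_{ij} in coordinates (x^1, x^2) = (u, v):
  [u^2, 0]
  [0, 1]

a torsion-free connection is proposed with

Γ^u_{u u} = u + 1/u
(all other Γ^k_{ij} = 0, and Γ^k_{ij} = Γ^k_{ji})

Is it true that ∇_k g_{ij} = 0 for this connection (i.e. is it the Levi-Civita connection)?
Using ∇_k g_{ij} = ∂_k g_{ij} - Γ^m_{ki} g_{mj} - Γ^m_{kj} g_{im}:
∇_u g_{uu} = (2*u) - (u^3 + u) - (u^3 + u) = -2*u^3 ≠ 0
So the connection is not metric compatible (it is not the Levi-Civita connection).
No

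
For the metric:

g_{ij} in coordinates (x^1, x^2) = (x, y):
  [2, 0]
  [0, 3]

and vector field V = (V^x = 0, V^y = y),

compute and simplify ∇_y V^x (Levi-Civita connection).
All Christoffel symbols are zero.
∇_y V^x = ∂_y V^x + Γ^x_{y j} V^j
  = (0) + (0)(0) + (0)(y)
  = 0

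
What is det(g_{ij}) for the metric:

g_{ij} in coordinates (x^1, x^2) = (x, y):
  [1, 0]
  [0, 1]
For a 2×2 metric: det(g) = g_{11}·g_{22} - g_{12}·g_{21}
= (1)·(1) - (0)·(0)
= 1 - 0
det(g) = 1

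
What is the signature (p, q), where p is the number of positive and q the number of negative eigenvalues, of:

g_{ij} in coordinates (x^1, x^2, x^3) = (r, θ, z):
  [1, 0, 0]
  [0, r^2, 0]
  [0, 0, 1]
The metric is diagonal, so its eigenvalues are the diagonal entries: 1, r^2, 1 (at a generic point, where coordinate-dependent entries are positive).
3 positive, 0 negative.
(3, 0) - Riemannian (positive definite)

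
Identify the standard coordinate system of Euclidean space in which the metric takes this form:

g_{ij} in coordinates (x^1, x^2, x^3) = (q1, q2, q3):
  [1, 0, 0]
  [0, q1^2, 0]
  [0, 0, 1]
The line element ds^2 = dq1^2 + q1^2 dq2^2 + dq3^2 is dr^2 + r^2 dθ^2 + dz^2 with q1 = r, q2 = θ, q3 = z.
cylindrical coordinates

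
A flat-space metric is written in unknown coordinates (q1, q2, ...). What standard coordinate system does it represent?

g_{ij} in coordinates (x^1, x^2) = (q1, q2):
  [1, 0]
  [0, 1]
All components are constant and the metric is the identity, i.e. orthonormal rectilinear coordinates.
Cartesian (2D) coordinates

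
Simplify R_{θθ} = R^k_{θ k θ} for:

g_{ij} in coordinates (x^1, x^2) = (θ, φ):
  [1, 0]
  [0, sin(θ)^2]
Non-zero Christoffel symbols (Γ^k_{ij} = Γ^k_{ji}):
Γ^θ_{φ φ} = -sin(2*θ)/2
Γ^φ_{θ φ} = 1/tan(θ)
R^θ_{θ θ θ} = 0 (a repeated index in an antisymmetric pair)
R^φ_{θ φ θ} = ∂_φ Γ^φ_{θ θ} - ∂_θ Γ^φ_{θ φ} + Γ^φ_{φ m} Γ^m_{θ θ} - Γ^φ_{θ m} Γ^m_{θ φ}
  = (0) - (-1/sin(θ)^2) + (0) - (1/tan(θ)^2) = 1
R_{θθ} = R^θ_{θ θ θ} + R^φ_{θ φ θ} = (0) + (1) = 1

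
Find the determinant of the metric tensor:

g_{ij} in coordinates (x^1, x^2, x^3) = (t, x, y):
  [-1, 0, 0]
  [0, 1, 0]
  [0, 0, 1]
Diagonal metric: det(g) = g_{11}·g_{22}·g_{33}
= (-1)·(1)·(1)
det(g) = -1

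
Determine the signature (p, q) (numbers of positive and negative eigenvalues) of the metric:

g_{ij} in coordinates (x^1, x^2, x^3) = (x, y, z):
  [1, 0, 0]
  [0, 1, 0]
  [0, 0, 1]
The metric is diagonal, so its eigenvalues are the diagonal entries: 1, 1, 1 (at a generic point, where coordinate-dependent entries are positive).
3 positive, 0 negative.
(3, 0) - Riemannian (positive definite)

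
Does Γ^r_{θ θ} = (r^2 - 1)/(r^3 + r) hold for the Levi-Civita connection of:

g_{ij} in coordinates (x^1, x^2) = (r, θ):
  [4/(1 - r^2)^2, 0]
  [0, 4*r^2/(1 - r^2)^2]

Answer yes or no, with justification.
Γ^r_{θ θ} = (1/2) g^{rr} (∂_θ g_{rθ} + ∂_θ g_{rθ} - ∂_r g_{θθ}) = (1/2)((1 - r^2)^2/4)((0) + (0) - (-8*(r^3 + r)/(r^2 - 1)^3)) = (r^3 + r)/(r^2 - 1)
This differs from the proposed value (r^2 - 1)/(r^3 + r).
No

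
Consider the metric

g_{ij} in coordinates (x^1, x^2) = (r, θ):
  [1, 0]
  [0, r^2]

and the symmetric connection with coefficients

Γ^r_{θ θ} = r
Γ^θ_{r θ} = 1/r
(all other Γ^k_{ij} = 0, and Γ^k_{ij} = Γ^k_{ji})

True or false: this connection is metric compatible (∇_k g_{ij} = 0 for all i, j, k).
Using ∇_k g_{ij} = ∂_k g_{ij} - Γ^m_{ki} g_{mj} - Γ^m_{kj} g_{im}:
∇_θ g_{rθ} = (0) - (r) - (r) = -2*r ≠ 0
So the connection is not metric compatible (it is not the Levi-Civita connection).
False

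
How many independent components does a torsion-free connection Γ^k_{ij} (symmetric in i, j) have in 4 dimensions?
Γ^k_{ij} has n choices for the upper index and n(n+1)/2 independent symmetric lower index pairs.
Total = 4 × 4×5/2 = 4 × 10 = 40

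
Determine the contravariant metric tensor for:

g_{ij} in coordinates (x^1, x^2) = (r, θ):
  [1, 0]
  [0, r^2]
The metric is diagonal, so g^{ij} is diagonal with entries 1/g_{ii}: diag(1, 1/(r^2)).
g^{ij}:
  [1, 0]
  [0, 1/r^2]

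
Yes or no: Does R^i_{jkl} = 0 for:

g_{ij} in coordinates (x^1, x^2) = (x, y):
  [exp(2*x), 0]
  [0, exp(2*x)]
Non-zero Christoffel symbols:
Γ^x_{x x} = 1
Γ^x_{y y} = -1
Γ^y_{x y} = 1
Ricci tensor: R_{xx} = 0, R_{xy} = 0, R_{yy} = 0
All R_{ij} vanish; in 2 dimensions the Riemann tensor is fully determined by the Ricci tensor, so R^i_{jkl} = 0: the metric is flat (curvilinear coordinates on flat space).
Yes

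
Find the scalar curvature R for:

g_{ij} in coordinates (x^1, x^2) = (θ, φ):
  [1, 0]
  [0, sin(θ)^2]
Non-zero Christoffel symbols (Γ^k_{ij} = Γ^k_{ji}):
Γ^θ_{φ φ} = -sin(2*θ)/2
Γ^φ_{θ φ} = 1/tan(θ)
Ricci tensor (R_{ij} = R^k_{ikj}): R_{θθ} = 1, R_{θφ} = 0, R_{φφ} = sin(θ)^2
Inverse metric: g^{θθ} = 1, g^{φφ} = 1/sin(θ)^2
R = g^{ij} R_{ij} = (1)(1) + (1/sin(θ)^2)(sin(θ)^2) = 2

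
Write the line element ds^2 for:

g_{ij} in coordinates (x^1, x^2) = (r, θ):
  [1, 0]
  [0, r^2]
ds^2 = g_{ij} dx^i dx^j; only the non-zero components contribute.
ds^2 = dr^2 + r^2 dθ^2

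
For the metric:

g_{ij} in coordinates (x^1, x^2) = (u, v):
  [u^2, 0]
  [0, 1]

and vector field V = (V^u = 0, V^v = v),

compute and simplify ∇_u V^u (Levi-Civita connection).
Non-zero Christoffel symbols:
Γ^u_{u u} = 1/u
∇_u V^u = ∂_u V^u + Γ^u_{u j} V^j
  = (0) + (1/u)(0) + (0)(v)
  = 0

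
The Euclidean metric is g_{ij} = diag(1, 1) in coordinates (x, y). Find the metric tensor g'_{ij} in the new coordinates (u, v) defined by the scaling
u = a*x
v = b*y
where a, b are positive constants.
Invert the transformation: x = u/a, y = v/b
g'_{ij} = (∂x^k/∂x'^i)(∂x^l/∂x'^j) g_{kl}; with g_{kl} = δ_{kl} this is Σ_k (∂x^k/∂x'^i)(∂x^k/∂x'^j).
Jacobian: ∂x/∂u = 1/a, ∂x/∂v = 0, ∂y/∂u = 0, ∂y/∂v = 1/b
g'_{uu} = (1/a)(1/a) + (0)(0) = 1/a^2
g'_{uv} = (1/a)(0) + (0)(1/b) = 0
g'_{vv} = (0)(0) + (1/b)(1/b) = 1/b^2
g'_{ij} = diag(1/a^2, 1/b^2)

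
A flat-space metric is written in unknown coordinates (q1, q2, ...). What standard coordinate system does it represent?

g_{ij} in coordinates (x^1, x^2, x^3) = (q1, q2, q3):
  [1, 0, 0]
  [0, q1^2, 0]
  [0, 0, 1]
The line element ds^2 = dq1^2 + q1^2 dq2^2 + dq3^2 is dr^2 + r^2 dθ^2 + dz^2 with q1 = r, q2 = θ, q3 = z.
cylindrical coordinates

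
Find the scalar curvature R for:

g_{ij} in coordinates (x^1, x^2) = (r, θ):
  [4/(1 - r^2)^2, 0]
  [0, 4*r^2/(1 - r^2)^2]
Non-zero Christoffel symbols (Γ^k_{ij} = Γ^k_{ji}):
Γ^r_{r r} = 2*r/(1 - r^2)
Γ^r_{θ θ} = (r^3 + r)/(r^2 - 1)
Γ^θ_{r θ} = (-r^2 - 1)/(r^3 - r)
Ricci tensor (R_{ij} = R^k_{ikj}): R_{rr} = -4/(r^2 - 1)^2, R_{rθ} = 0, R_{θθ} = -4*r^2/(r^2 - 1)^2
Inverse metric: g^{rr} = (1 - r^2)^2/4, g^{θθ} = (1 - r^2)^2/(4*r^2)
R = g^{ij} R_{ij} = ((1 - r^2)^2/4)(-4/(r^2 - 1)^2) + ((1 - r^2)^2/(4*r^2))(-4*r^2/(r^2 - 1)^2) = -2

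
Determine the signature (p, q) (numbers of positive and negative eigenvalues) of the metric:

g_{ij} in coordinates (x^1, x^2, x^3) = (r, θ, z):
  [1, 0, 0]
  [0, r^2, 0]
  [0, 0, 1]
The metric is diagonal, so its eigenvalues are the diagonal entries: 1, r^2, 1 (at a generic point, where coordinate-dependent entries are positive).
3 positive, 0 negative.
(3, 0) - Riemannian (positive definite)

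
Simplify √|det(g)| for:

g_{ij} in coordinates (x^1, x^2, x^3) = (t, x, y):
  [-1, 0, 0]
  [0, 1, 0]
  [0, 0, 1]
det(g) = -1
√|det(g)| = 1
Volume element: dV = 1 dt dx dy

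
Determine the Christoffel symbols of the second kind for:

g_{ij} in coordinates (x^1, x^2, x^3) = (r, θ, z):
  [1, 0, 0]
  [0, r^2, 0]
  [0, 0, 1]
Using Γ^k_{ij} = (1/2) g^{km} (∂_i g_{mj} + ∂_j g_{mi} - ∂_m g_{ij}); the metric is diagonal, so only the m = k term contributes.
Non-zero symbols (using the symmetry Γ^k_{ij} = Γ^k_{ji}):
Γ^r_{θ θ} = (1/2) g^{rr} (∂_θ g_{rθ} + ∂_θ g_{rθ} - ∂_r g_{θθ}) = (1/2)(1)((0) + (0) - (2*r)) = -r
Γ^θ_{r θ} = (1/2) g^{θθ} (∂_r g_{θθ} + ∂_θ g_{θr} - ∂_θ g_{rθ}) = (1/2)(1/r^2)((2*r) + (0) - (0)) = 1/r
All other Christoffel symbols are zero.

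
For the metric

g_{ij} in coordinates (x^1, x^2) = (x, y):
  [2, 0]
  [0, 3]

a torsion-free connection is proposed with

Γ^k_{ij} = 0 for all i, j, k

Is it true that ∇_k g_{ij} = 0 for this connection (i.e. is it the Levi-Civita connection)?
Using ∇_k g_{ij} = ∂_k g_{ij} - Γ^m_{ki} g_{mj} - Γ^m_{kj} g_{im}:
e.g. ∇_x g_{xy} = (0) - (0) - (0) = 0
Every component ∇_k g_{ij} vanishes: the connection is metric compatible.
Yes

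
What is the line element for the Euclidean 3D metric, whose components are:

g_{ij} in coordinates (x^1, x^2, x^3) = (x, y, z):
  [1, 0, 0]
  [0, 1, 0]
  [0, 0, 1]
ds^2 = g_{ij} dx^i dx^j; only the non-zero components contribute.
ds^2 = dx^2 + dy^2 + dz^2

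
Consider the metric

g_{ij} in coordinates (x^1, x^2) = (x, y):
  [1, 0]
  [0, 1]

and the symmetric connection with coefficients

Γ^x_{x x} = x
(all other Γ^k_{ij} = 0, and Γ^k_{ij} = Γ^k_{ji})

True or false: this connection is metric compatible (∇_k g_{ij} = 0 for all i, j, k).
Using ∇_k g_{ij} = ∂_k g_{ij} - Γ^m_{ki} g_{mj} - Γ^m_{kj} g_{im}:
∇_x g_{xx} = (0) - (x) - (x) = -2*x ≠ 0
So the connection is not metric compatible (it is not the Levi-Civita connection).
False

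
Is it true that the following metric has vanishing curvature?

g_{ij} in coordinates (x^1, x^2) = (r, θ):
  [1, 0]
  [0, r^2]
Non-zero Christoffel symbols:
Γ^r_{θ θ} = -r
Γ^θ_{r θ} = 1/r
Ricci tensor: R_{rr} = 0, R_{rθ} = 0, R_{θθ} = 0
All R_{ij} vanish; in 2 dimensions the Riemann tensor is fully determined by the Ricci tensor, so R^i_{jkl} = 0: the metric is flat (curvilinear coordinates on flat space).
Yes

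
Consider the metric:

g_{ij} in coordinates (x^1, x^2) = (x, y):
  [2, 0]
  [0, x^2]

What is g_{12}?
With x^1 = x, x^2 = y, g_{12} = g_{xy} is the row-1, column-2 entry of the matrix.
g_{12} = 0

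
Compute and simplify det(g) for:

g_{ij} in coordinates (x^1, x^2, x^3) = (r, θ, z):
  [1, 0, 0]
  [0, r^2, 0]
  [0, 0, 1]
Diagonal metric: det(g) = g_{11}·g_{22}·g_{33}
= (1)·(r^2)·(1)
det(g) = r^2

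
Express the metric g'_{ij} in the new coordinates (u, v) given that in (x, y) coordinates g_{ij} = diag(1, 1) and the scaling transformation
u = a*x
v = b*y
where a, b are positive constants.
Invert the transformation: x = u/a, y = v/b
g'_{ij} = (∂x^k/∂x'^i)(∂x^l/∂x'^j) g_{kl}; with g_{kl} = δ_{kl} this is Σ_k (∂x^k/∂x'^i)(∂x^k/∂x'^j).
Jacobian: ∂x/∂u = 1/a, ∂x/∂v = 0, ∂y/∂u = 0, ∂y/∂v = 1/b
g'_{uu} = (1/a)(1/a) + (0)(0) = 1/a^2
g'_{uv} = (1/a)(0) + (0)(1/b) = 0
g'_{vv} = (0)(0) + (1/b)(1/b) = 1/b^2
g'_{ij} = diag(1/a^2, 1/b^2)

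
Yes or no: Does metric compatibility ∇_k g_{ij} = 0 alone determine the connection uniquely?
One also needs vanishing torsion; metric compatibility plus torsion-freeness singles out the Levi-Civita connection.
No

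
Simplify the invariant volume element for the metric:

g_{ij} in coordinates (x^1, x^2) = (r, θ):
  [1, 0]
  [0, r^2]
det(g) = r^2
√|det(g)| = r
Volume element: dV = r dr dθ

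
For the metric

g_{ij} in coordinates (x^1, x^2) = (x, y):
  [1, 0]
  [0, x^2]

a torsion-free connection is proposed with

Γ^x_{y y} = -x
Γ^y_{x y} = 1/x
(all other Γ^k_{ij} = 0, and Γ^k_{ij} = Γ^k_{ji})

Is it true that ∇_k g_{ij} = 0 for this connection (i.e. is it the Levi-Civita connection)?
Using ∇_k g_{ij} = ∂_k g_{ij} - Γ^m_{ki} g_{mj} - Γ^m_{kj} g_{im}:
e.g. ∇_x g_{yy} = (2*x) - (x) - (x) = 0
Every component ∇_k g_{ij} vanishes: the connection is metric compatible.
Yes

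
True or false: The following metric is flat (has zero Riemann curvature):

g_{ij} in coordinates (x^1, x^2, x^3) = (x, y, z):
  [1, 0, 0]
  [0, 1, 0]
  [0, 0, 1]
All metric components are constant, so every Christoffel symbol vanishes and R^i_{jkl} = 0.
True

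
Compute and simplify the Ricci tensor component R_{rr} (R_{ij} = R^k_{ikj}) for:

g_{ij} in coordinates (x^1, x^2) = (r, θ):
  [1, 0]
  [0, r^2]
Non-zero Christoffel symbols (Γ^k_{ij} = Γ^k_{ji}):
Γ^r_{θ θ} = -r
Γ^θ_{r θ} = 1/r
R^r_{r r r} = 0 (a repeated index in an antisymmetric pair)
R^θ_{r θ r} = ∂_θ Γ^θ_{r r} - ∂_r Γ^θ_{r θ} + Γ^θ_{θ m} Γ^m_{r r} - Γ^θ_{r m} Γ^m_{r θ}
  = (0) - (-1/r^2) + (0) - (1/r^2) = 0
R_{rr} = R^r_{r r r} + R^θ_{r θ r} = (0) + (0) = 0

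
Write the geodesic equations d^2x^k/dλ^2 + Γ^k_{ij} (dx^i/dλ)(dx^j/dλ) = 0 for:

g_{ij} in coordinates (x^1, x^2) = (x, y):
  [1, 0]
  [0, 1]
Geodesic equation: d^2x^k/dλ^2 + Γ^k_{ij} (dx^i/dλ)(dx^j/dλ) = 0.
All Christoffel symbols vanish, so the geodesics are straight lines:
d^2x/dλ^2 = 0
d^2y/dλ^2 = 0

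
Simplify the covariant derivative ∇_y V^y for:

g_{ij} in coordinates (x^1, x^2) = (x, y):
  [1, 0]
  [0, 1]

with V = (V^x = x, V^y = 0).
All Christoffel symbols are zero.
∇_y V^y = ∂_y V^y + Γ^y_{y j} V^j
  = (0) + (0)(x) + (0)(0)
  = 0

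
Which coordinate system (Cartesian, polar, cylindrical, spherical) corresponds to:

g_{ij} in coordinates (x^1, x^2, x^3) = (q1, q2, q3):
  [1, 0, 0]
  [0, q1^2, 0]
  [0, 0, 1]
The line element ds^2 = dq1^2 + q1^2 dq2^2 + dq3^2 is dr^2 + r^2 dθ^2 + dz^2 with q1 = r, q2 = θ, q3 = z.
cylindrical coordinates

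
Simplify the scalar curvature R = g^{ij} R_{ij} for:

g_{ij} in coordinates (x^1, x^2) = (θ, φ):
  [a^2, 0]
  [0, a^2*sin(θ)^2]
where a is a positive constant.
Non-zero Christoffel symbols (Γ^k_{ij} = Γ^k_{ji}):
Γ^θ_{φ φ} = -sin(2*θ)/2
Γ^φ_{θ φ} = 1/tan(θ)
Ricci tensor (R_{ij} = R^k_{ikj}): R_{θθ} = 1, R_{θφ} = 0, R_{φφ} = sin(θ)^2
Inverse metric: g^{θθ} = 1/a^2, g^{φφ} = 1/(a^2*sin(θ)^2)
R = g^{ij} R_{ij} = (1/a^2)(1) + (1/(a^2*sin(θ)^2))(sin(θ)^2) = 2/a^2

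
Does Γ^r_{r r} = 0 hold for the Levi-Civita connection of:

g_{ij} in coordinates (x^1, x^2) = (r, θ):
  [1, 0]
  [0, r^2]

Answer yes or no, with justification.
Γ^r_{r r} = (1/2) g^{rr} (∂_r g_{rr} + ∂_r g_{rr} - ∂_r g_{rr}) = (1/2)(1)((0) + (0) - (0)) = 0
This equals the proposed value 0.
Yes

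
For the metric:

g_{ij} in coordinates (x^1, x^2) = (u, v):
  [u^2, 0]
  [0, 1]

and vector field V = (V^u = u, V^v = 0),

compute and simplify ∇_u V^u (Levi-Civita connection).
Non-zero Christoffel symbols:
Γ^u_{u u} = 1/u
∇_u V^u = ∂_u V^u + Γ^u_{u j} V^j
  = (1) + (1/u)(u) + (0)(0)
  = 2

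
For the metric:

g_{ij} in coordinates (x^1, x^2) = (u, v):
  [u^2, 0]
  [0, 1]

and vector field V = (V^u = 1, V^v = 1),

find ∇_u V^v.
Non-zero Christoffel symbols:
Γ^u_{u u} = 1/u
∇_u V^v = ∂_u V^v + Γ^v_{u j} V^j
  = (0) + (0)(1) + (0)(1)
  = 0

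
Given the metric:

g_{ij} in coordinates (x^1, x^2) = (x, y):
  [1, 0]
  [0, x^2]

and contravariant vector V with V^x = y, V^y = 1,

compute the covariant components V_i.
V_i = g_{ij} V^j:
V_x = (1)(y) + (0)(1) = y
V_y = (0)(y) + (x^2)(1) = x^2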